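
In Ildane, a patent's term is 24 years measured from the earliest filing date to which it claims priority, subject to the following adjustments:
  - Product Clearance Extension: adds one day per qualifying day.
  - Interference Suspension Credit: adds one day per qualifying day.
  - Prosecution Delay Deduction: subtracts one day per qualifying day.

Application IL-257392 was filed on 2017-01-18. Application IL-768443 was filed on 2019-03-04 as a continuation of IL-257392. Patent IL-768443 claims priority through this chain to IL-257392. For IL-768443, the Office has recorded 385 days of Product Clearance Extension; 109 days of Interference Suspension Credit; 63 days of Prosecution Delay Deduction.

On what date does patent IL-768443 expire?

2042-03-25

Earliest priority filing: 18 January 2017.
Base term: 18 January 2017 + 24 years → 18 January 2041.
Product Clearance Extension: +385 days → 7 February 2042.
Interference Suspension Credit: +109 days → 27 May 2042.
Prosecution Delay Deduction: −63 days → 25 March 2042.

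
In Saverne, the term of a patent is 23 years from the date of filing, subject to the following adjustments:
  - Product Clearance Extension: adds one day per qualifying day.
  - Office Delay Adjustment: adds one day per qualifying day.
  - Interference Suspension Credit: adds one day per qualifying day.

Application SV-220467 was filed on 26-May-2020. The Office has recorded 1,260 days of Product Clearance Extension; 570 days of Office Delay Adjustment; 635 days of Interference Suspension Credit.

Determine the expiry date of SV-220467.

2050-02-23

Base term: filing date + 23 years → 26 May 2043.
Product Clearance Extension: +1260 days → 6 November 2046.
Office Delay Adjustment: +570 days → 29 May 2048.
Interference Suspension Credit: +635 days → 23 February 2050.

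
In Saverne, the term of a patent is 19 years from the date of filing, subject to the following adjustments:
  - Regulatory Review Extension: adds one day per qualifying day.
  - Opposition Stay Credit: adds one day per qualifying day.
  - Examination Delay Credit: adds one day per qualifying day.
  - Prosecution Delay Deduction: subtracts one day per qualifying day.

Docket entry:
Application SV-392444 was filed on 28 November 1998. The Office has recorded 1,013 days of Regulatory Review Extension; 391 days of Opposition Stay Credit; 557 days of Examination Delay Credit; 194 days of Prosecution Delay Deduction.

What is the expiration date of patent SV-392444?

September 30, 2022

Base term: filing date + 19 years → 28 November 2017.
Regulatory Review Extension: +1013 days → 6 September 2020.
Opposition Stay Credit: +391 days → 2 October 2021.
Examination Delay Credit: +557 days → 12 April 2023.
Prosecution Delay Deduction: −194 days → 30 September 2022.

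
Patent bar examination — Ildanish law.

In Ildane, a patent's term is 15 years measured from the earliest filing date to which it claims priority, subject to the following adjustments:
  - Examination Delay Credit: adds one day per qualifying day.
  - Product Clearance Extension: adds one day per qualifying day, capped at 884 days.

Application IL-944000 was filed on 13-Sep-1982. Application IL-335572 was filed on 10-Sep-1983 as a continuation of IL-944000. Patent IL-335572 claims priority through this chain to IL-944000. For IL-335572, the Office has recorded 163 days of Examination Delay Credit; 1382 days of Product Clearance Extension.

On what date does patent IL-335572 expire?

2000-07-26

Earliest priority filing: 13 September 1982.
Base term: 13 September 1982 + 15 years → 13 September 1997.
Examination Delay Credit: +163 days → 23 February 1998.
Product Clearance Extension: 1382 days claimed exceeds the 884-day cap, so +884 days → 26 July 2000.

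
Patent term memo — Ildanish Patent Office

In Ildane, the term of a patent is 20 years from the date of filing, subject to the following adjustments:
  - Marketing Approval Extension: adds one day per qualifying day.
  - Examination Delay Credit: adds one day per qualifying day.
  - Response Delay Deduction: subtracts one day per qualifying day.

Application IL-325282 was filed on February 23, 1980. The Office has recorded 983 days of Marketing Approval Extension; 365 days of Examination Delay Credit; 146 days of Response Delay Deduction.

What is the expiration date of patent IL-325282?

June 9, 2003

Base term: filing date + 20 years → 23 February 2000.
Marketing Approval Extension: +983 days → 2 November 2002.
Examination Delay Credit: +365 days → 2 November 2003.
Response Delay Deduction: −146 days → 9 June 2003.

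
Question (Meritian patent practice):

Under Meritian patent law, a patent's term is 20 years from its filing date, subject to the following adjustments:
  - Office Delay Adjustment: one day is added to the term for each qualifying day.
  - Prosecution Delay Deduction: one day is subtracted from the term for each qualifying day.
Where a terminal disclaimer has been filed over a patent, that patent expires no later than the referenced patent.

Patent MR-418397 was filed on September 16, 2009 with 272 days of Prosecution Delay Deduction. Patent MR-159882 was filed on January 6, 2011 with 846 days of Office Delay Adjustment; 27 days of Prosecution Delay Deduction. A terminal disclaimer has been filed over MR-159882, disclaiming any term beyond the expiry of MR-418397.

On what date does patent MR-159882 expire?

2028-12-18

Natural term of MR-159882:
  Base: filing + 20 years → 6 January 2031.
  Office Delay Adjustment: +846 days → 1 May 2033.
  Prosecution Delay Deduction: −27 days → 4 April 2033.
Expiry of referenced patent MR-418397:
  Base: filing + 20 years → 16 September 2029.
  Prosecution Delay Deduction: −272 days → 18 December 2028.
Terminal disclaimer: MR-159882 expires on the earlier of 4 April 2033 and 18 December 2028.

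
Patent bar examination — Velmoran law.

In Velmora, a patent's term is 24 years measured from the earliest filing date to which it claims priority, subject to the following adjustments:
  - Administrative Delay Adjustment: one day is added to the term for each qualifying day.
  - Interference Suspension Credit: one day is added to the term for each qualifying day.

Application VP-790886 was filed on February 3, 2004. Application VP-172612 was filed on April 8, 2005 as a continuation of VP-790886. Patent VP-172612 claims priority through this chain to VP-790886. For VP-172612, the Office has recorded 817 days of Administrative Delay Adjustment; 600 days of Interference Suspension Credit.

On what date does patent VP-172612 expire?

Earliest priority filing: 3 February 2004.
Base term: 3 February 2004 + 24 years → 3 February 2028.
Administrative Delay Adjustment: +817 days → 30 April 2030.
Interference Suspension Credit: +600 days → 21 December 2031.

December 21, 2031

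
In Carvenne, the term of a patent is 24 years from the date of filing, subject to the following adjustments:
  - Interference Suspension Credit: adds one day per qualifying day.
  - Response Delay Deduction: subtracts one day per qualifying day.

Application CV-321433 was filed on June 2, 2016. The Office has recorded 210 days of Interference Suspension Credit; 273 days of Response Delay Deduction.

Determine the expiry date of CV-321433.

2040-03-31

Base term: filing date + 24 years → 2 June 2040.
Interference Suspension Credit: +210 days → 29 December 2040.
Response Delay Deduction: −273 days → 31 March 2040.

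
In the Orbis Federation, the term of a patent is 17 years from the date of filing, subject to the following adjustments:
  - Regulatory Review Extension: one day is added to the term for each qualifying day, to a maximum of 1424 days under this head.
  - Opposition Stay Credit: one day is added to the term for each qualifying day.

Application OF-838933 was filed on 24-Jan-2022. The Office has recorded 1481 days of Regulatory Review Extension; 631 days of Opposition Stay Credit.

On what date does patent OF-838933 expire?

Base term: filing date + 17 years → 24 January 2039.
Regulatory Review Extension: 1481 days claimed exceeds the 1424-day cap, so +1424 days → 18 December 2042.
Opposition Stay Credit: +631 days → 9 September 2044.

2044-09-09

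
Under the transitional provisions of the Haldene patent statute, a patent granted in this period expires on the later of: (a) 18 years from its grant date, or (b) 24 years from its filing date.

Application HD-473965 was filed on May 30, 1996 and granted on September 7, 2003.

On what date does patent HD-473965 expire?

2021-09-07

(a) grant + 18 years → 7 September 2021.
(b) filing + 24 years → 30 May 2020.
Later of the two: 7 September 2021.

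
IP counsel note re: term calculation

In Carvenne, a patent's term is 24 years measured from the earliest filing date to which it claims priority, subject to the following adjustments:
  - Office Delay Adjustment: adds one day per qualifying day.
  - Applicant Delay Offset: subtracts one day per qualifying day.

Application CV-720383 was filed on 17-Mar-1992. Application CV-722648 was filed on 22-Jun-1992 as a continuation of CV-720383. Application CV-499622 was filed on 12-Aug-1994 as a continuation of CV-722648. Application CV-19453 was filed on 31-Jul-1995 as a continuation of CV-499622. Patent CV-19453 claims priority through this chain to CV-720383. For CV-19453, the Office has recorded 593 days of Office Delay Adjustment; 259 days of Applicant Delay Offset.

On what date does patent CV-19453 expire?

2017-02-14

Earliest priority filing: 17 March 1992.
Base term: 17 March 1992 + 24 years → 17 March 2016.
Office Delay Adjustment: +593 days → 31 October 2017.
Applicant Delay Offset: −259 days → 14 February 2017.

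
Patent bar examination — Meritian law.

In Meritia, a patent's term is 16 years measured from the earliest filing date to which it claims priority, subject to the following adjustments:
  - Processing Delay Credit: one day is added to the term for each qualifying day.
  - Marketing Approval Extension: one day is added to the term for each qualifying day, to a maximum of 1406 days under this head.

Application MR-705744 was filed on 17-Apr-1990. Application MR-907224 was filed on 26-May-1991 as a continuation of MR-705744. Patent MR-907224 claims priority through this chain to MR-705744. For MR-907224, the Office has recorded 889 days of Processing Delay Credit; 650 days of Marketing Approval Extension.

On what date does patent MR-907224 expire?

2010-07-04

Earliest priority filing: 17 April 1990.
Base term: 17 April 1990 + 16 years → 17 April 2006.
Processing Delay Credit: +889 days → 22 September 2008.
Marketing Approval Extension: 650 days (within the 1406-day cap) → +650 days → 4 July 2010.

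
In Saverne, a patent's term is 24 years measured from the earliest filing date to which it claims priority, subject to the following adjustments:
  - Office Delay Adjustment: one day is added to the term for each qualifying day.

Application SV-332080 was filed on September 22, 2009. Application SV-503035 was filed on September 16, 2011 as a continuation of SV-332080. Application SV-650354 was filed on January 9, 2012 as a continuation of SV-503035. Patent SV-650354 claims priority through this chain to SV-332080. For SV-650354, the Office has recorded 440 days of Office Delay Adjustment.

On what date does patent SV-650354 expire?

2034-12-06

Earliest priority filing: 22 September 2009.
Base term: 22 September 2009 + 24 years → 22 September 2033.
Office Delay Adjustment: +440 days → 6 December 2034.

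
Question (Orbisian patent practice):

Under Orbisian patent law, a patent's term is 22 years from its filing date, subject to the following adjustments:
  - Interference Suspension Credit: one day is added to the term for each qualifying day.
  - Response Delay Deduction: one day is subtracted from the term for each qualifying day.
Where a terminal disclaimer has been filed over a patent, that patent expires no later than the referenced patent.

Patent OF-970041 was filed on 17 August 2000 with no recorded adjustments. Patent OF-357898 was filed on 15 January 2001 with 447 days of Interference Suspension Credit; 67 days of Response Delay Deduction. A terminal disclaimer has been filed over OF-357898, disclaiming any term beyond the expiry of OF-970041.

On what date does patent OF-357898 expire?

Natural term of OF-357898:
  Base: filing + 22 years → 15 January 2023.
  Interference Suspension Credit: +447 days → 6 April 2024.
  Response Delay Deduction: −67 days → 30 January 2024.
Expiry of referenced patent OF-970041:
  Base: filing + 22 years → 17 August 2022.
Terminal disclaimer: OF-357898 expires on the earlier of 30 January 2024 and 17 August 2022.

2022-08-17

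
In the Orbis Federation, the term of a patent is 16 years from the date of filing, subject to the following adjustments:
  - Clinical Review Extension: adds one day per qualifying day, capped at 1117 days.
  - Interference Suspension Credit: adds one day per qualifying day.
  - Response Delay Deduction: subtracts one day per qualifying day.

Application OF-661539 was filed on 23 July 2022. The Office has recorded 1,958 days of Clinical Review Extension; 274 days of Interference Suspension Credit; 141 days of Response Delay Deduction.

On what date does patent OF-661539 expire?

2041-12-24

Base term: filing date + 16 years → 23 July 2038.
Clinical Review Extension: 1958 days claimed exceeds the 1117-day cap, so +1117 days → 13 August 2041.
Interference Suspension Credit: +274 days → 14 May 2042.
Response Delay Deduction: −141 days → 24 December 2041.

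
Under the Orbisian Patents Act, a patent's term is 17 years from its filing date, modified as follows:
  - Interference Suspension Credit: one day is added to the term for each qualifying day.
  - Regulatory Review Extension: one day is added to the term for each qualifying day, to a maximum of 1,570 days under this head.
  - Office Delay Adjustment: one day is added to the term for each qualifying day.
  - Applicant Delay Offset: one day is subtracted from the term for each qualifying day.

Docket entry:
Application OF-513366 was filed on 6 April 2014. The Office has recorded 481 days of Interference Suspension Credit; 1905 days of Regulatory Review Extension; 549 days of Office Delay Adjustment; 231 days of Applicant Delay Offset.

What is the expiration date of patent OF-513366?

Base term: filing date + 17 years → 6 April 2031.
Interference Suspension Credit: +481 days → 30 July 2032.
Regulatory Review Extension: 1905 days claimed exceeds the 1570-day cap, so +1570 days → 16 November 2036.
Office Delay Adjustment: +549 days → 19 May 2038.
Applicant Delay Offset: −231 days → 30 September 2037.

September 30, 2037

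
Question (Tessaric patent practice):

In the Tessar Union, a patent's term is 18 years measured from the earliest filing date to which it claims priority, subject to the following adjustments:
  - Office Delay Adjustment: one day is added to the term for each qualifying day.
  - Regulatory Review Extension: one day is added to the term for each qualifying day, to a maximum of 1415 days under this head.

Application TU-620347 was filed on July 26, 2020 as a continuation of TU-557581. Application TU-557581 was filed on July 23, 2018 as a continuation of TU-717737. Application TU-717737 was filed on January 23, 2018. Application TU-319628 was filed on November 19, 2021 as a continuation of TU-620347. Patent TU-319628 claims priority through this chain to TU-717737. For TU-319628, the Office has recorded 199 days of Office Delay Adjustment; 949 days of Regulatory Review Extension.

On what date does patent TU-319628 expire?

Earliest priority filing: 23 January 2018.
Base term: 23 January 2018 + 18 years → 23 January 2036.
Office Delay Adjustment: +199 days → 9 August 2036.
Regulatory Review Extension: 949 days (within the 1415-day cap) → +949 days → 16 March 2039.

2039-03-16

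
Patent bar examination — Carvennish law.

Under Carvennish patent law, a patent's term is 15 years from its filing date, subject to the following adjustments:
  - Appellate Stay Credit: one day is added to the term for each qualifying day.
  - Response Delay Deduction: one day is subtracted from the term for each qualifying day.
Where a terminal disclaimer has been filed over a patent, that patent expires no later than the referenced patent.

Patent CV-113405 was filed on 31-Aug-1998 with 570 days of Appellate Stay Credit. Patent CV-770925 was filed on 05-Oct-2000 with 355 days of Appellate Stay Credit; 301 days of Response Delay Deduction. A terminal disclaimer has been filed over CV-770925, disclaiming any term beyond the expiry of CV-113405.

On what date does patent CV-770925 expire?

2015-03-24

Natural term of CV-770925:
  Base: filing + 15 years → 5 October 2015.
  Appellate Stay Credit: +355 days → 24 September 2016.
  Response Delay Deduction: −301 days → 28 November 2015.
Expiry of referenced patent CV-113405:
  Base: filing + 15 years → 31 August 2013.
  Appellate Stay Credit: +570 days → 24 March 2015.
Terminal disclaimer: CV-770925 expires on the earlier of 28 November 2015 and 24 March 2015.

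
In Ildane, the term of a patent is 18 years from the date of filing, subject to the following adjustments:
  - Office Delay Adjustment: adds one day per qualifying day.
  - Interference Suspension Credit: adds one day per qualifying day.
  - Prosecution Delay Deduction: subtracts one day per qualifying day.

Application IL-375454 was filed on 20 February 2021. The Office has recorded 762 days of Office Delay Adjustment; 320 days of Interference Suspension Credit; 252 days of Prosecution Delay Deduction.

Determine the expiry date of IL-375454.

2041-05-30

Base term: filing date + 18 years → 20 February 2039.
Office Delay Adjustment: +762 days → 23 March 2041.
Interference Suspension Credit: +320 days → 6 February 2042.
Prosecution Delay Deduction: −252 days → 30 May 2041.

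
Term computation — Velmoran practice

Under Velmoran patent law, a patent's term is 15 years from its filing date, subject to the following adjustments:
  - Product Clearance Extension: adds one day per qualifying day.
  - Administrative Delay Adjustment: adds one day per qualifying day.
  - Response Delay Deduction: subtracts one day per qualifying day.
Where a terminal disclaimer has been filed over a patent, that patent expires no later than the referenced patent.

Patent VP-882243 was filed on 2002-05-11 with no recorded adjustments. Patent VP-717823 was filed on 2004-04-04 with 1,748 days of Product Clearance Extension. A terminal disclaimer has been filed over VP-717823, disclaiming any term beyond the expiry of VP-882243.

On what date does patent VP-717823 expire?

May 11, 2017

Natural term of VP-717823:
  Base: filing + 15 years → 4 April 2019.
  Product Clearance Extension: +1748 days → 16 January 2024.
Expiry of referenced patent VP-882243:
  Base: filing + 15 years → 11 May 2017.
Terminal disclaimer: VP-717823 expires on the earlier of 16 January 2024 and 11 May 2017.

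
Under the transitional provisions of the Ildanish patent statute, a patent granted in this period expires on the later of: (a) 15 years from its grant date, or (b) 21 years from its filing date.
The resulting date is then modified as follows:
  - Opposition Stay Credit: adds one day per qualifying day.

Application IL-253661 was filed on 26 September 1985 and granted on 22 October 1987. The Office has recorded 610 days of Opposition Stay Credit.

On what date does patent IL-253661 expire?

(a) grant + 15 years → 22 October 2002.
(b) filing + 21 years → 26 September 2006.
Later of the two: 26 September 2006.
Opposition Stay Credit: +610 days → 28 May 2008.

May 28, 2008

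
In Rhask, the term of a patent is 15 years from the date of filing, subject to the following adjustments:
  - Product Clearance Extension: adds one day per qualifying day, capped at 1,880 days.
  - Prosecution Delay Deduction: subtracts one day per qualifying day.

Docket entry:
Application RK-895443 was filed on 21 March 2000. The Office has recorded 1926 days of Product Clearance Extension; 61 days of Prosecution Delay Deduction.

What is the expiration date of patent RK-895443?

Base term: filing date + 15 years → 21 March 2015.
Product Clearance Extension: 1926 days claimed exceeds the 1880-day cap, so +1880 days → 13 May 2020.
Prosecution Delay Deduction: −61 days → 13 March 2020.

2020-03-13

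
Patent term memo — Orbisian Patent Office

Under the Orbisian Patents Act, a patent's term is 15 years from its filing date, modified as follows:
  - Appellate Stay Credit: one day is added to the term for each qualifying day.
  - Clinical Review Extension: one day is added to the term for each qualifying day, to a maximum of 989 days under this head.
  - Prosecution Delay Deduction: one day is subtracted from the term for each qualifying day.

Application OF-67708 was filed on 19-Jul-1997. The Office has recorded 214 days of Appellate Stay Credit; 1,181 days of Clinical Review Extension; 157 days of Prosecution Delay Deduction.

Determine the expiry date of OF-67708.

Base term: filing date + 15 years → 19 July 2012.
Appellate Stay Credit: +214 days → 18 February 2013.
Clinical Review Extension: 1181 days claimed exceeds the 989-day cap, so +989 days → 4 November 2015.
Prosecution Delay Deduction: −157 days → 31 May 2015.

May 31, 2015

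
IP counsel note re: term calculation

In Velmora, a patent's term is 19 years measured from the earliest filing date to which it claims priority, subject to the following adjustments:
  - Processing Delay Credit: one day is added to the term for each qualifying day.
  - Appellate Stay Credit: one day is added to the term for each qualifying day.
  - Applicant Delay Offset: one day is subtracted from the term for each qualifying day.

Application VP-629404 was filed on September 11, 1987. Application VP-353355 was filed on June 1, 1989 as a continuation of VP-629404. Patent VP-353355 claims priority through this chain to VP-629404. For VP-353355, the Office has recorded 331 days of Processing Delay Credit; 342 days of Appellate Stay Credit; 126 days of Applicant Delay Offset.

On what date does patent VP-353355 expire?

Earliest priority filing: 11 September 1987.
Base term: 11 September 1987 + 19 years → 11 September 2006.
Processing Delay Credit: +331 days → 8 August 2007.
Appellate Stay Credit: +342 days → 15 July 2008.
Applicant Delay Offset: −126 days → 11 March 2008.

2008-03-11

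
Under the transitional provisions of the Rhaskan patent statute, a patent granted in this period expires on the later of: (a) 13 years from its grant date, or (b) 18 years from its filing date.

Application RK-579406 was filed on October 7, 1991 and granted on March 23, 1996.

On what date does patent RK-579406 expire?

October 7, 2009

(a) grant + 13 years → 23 March 2009.
(b) filing + 18 years → 7 October 2009.
Later of the two: 7 October 2009.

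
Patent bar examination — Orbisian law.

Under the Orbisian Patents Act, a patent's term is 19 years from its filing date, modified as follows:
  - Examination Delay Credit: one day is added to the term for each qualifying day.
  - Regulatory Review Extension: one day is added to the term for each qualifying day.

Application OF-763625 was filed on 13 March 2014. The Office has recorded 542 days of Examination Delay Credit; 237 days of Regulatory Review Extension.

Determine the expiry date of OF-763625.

2035-05-01

Base term: filing date + 19 years → 13 March 2033.
Examination Delay Credit: +542 days → 6 September 2034.
Regulatory Review Extension: +237 days → 1 May 2035.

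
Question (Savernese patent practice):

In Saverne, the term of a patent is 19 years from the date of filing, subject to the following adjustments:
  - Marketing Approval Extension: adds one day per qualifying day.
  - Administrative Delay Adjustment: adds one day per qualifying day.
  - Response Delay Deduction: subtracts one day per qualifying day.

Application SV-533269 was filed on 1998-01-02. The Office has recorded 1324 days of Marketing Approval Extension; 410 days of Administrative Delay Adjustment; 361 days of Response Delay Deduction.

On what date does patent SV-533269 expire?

Base term: filing date + 19 years → 2 January 2017.
Marketing Approval Extension: +1324 days → 18 August 2020.
Administrative Delay Adjustment: +410 days → 2 October 2021.
Response Delay Deduction: −361 days → 6 October 2020.

2020-10-06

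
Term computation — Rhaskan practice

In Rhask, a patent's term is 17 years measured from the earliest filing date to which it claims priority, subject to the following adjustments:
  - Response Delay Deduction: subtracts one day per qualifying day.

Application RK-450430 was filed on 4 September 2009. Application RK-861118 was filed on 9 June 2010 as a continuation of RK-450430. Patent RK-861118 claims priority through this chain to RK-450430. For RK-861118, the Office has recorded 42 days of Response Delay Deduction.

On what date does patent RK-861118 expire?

Earliest priority filing: 4 September 2009.
Base term: 4 September 2009 + 17 years → 4 September 2026.
Response Delay Deduction: −42 days → 24 July 2026.

July 24, 2026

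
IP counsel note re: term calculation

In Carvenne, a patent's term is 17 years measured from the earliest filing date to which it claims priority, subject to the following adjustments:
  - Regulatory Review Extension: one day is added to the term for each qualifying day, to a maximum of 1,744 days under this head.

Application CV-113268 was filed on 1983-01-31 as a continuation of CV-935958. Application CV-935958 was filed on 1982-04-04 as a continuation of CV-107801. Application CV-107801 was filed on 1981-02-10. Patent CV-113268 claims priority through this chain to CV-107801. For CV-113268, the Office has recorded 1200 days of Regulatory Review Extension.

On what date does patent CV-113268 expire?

2001-05-25

Earliest priority filing: 10 February 1981.
Base term: 10 February 1981 + 17 years → 10 February 1998.
Regulatory Review Extension: 1200 days (within the 1744-day cap) → +1200 days → 25 May 2001.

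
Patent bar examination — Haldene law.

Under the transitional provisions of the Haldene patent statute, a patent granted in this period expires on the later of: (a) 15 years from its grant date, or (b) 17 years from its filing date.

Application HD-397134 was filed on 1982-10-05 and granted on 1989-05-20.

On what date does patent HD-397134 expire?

May 20, 2004

(a) grant + 15 years → 20 May 2004.
(b) filing + 17 years → 5 October 1999.
Later of the two: 20 May 2004.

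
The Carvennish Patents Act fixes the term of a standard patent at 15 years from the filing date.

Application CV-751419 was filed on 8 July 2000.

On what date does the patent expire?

2015-07-08

Filing date + 15 years → 8 July 2015.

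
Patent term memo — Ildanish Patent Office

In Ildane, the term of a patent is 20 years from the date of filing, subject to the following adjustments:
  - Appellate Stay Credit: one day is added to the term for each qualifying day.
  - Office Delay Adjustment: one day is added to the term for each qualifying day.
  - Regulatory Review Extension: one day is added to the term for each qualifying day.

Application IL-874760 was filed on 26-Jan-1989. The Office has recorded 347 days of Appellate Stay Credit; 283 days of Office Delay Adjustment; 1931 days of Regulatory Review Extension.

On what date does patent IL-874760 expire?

Base term: filing date + 20 years → 26 January 2009.
Appellate Stay Credit: +347 days → 8 January 2010.
Office Delay Adjustment: +283 days → 18 October 2010.
Regulatory Review Extension: +1931 days → 31 January 2016.

January 31, 2016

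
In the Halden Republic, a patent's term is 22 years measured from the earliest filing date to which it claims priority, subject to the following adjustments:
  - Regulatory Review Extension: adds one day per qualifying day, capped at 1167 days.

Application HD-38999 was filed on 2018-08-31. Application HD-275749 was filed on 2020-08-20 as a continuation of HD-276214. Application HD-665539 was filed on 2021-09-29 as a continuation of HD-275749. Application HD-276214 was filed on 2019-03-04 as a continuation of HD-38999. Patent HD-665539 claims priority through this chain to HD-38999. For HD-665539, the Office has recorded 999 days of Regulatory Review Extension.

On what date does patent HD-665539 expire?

Earliest priority filing: 31 August 2018.
Base term: 31 August 2018 + 22 years → 31 August 2040.
Regulatory Review Extension: 999 days (within the 1167-day cap) → +999 days → 27 May 2043.

2043-05-27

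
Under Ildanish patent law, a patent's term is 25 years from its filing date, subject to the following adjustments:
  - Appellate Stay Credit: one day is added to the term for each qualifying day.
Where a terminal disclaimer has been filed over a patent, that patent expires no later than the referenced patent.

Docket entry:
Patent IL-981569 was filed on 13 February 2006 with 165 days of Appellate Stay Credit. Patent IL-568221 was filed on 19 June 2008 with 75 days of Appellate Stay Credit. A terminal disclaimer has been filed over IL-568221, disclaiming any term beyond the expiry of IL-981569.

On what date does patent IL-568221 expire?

Natural term of IL-568221:
  Base: filing + 25 years → 19 June 2033.
  Appellate Stay Credit: +75 days → 2 September 2033.
Expiry of referenced patent IL-981569:
  Base: filing + 25 years → 13 February 2031.
  Appellate Stay Credit: +165 days → 28 July 2031.
Terminal disclaimer: IL-568221 expires on the earlier of 2 September 2033 and 28 July 2031.

July 28, 2031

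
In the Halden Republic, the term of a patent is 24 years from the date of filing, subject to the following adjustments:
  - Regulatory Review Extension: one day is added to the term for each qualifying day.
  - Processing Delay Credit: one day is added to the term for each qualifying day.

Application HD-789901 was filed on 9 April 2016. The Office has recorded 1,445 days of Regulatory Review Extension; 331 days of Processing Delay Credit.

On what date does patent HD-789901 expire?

2045-02-18

Base term: filing date + 24 years → 9 April 2040.
Regulatory Review Extension: +1445 days → 24 March 2044.
Processing Delay Credit: +331 days → 18 February 2045.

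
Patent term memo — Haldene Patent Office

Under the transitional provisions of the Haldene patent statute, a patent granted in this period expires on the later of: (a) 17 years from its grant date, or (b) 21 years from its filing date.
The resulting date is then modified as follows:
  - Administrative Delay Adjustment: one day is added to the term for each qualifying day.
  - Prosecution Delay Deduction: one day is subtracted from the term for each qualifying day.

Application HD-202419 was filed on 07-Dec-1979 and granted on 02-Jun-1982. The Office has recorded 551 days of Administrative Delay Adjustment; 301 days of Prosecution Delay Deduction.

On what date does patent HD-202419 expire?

(a) grant + 17 years → 2 June 1999.
(b) filing + 21 years → 7 December 2000.
Later of the two: 7 December 2000.
Administrative Delay Adjustment: +551 days → 11 June 2002.
Prosecution Delay Deduction: −301 days → 14 August 2001.

2001-08-14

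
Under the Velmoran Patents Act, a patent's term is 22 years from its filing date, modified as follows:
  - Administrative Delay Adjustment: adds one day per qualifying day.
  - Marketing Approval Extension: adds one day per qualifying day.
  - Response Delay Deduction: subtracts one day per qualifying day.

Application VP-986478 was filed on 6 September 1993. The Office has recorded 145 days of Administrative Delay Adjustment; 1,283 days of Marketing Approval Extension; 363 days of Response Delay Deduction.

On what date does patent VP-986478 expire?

Base term: filing date + 22 years → 6 September 2015.
Administrative Delay Adjustment: +145 days → 29 January 2016.
Marketing Approval Extension: +1283 days → 4 August 2019.
Response Delay Deduction: −363 days → 6 August 2018.

August 6, 2018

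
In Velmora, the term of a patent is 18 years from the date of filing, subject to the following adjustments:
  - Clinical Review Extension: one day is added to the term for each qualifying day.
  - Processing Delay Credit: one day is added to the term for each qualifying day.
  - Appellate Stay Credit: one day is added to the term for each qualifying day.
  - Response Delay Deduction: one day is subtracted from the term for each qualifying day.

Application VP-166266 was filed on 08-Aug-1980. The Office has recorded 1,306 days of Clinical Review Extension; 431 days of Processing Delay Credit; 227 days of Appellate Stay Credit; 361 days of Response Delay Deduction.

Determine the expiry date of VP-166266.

Base term: filing date + 18 years → 8 August 1998.
Clinical Review Extension: +1306 days → 6 March 2002.
Processing Delay Credit: +431 days → 11 May 2003.
Appellate Stay Credit: +227 days → 24 December 2003.
Response Delay Deduction: −361 days → 28 December 2002.

December 28, 2002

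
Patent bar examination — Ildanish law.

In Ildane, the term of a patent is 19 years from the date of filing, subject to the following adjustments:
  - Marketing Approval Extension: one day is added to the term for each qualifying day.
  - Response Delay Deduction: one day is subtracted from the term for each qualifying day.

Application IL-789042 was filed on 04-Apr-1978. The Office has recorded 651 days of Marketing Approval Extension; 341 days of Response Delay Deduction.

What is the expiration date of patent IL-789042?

Base term: filing date + 19 years → 4 April 1997.
Marketing Approval Extension: +651 days → 15 January 1999.
Response Delay Deduction: −341 days → 8 February 1998.

1998-02-08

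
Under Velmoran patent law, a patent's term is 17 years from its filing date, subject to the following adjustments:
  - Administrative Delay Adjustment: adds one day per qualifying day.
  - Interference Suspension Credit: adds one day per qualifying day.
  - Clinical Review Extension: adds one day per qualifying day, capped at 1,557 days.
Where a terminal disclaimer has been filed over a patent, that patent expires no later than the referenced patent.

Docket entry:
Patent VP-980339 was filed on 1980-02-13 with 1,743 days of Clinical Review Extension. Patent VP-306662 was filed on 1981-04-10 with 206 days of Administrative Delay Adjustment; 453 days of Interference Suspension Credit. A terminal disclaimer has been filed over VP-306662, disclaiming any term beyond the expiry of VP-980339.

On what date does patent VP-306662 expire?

Natural term of VP-306662:
  Base: filing + 17 years → 10 April 1998.
  Administrative Delay Adjustment: +206 days → 2 November 1998.
  Interference Suspension Credit: +453 days → 29 January 2000.
Expiry of referenced patent VP-980339:
  Base: filing + 17 years → 13 February 1997.
  Clinical Review Extension: 1743 days claimed exceeds the 1557-day cap, so +1557 days → 20 May 2001.
Terminal disclaimer: VP-306662 expires on the earlier of 29 January 2000 and 20 May 2001.

2000-01-29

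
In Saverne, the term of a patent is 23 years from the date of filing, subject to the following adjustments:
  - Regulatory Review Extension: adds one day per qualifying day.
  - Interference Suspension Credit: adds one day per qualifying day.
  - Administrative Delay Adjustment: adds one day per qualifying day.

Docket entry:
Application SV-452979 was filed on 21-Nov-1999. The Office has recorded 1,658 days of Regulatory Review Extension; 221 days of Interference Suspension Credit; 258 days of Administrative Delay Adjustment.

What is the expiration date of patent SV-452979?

2028-09-27

Base term: filing date + 23 years → 21 November 2022.
Regulatory Review Extension: +1658 days → 6 June 2027.
Interference Suspension Credit: +221 days → 13 January 2028.
Administrative Delay Adjustment: +258 days → 27 September 2028.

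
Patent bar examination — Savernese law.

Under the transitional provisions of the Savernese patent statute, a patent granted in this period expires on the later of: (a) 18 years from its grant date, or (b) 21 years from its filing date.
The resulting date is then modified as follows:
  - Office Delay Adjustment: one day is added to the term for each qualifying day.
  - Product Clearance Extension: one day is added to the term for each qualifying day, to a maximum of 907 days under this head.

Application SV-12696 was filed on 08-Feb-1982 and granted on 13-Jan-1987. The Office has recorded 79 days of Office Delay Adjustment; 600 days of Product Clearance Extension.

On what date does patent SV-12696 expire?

November 23, 2006

(a) grant + 18 years → 13 January 2005.
(b) filing + 21 years → 8 February 2003.
Later of the two: 13 January 2005.
Office Delay Adjustment: +79 days → 2 April 2005.
Product Clearance Extension: 600 days (within the 907-day cap) → +600 days → 23 November 2006.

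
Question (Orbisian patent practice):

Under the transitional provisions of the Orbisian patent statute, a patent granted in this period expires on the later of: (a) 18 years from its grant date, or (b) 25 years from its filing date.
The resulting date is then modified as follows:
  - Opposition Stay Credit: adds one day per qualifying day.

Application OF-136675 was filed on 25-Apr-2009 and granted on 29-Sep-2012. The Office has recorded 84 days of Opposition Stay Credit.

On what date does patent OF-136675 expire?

(a) grant + 18 years → 29 September 2030.
(b) filing + 25 years → 25 April 2034.
Later of the two: 25 April 2034.
Opposition Stay Credit: +84 days → 18 July 2034.

July 18, 2034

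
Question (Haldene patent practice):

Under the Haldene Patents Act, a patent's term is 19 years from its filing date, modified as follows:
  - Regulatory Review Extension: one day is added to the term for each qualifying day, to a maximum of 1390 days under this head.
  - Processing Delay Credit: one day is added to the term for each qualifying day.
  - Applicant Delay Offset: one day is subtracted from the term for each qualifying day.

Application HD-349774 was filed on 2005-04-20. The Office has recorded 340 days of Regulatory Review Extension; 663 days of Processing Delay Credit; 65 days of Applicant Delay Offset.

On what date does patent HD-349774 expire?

2026-11-14

Base term: filing date + 19 years → 20 April 2024.
Regulatory Review Extension: 340 days (within the 1390-day cap) → +340 days → 26 March 2025.
Processing Delay Credit: +663 days → 18 January 2027.
Applicant Delay Offset: −65 days → 14 November 2026.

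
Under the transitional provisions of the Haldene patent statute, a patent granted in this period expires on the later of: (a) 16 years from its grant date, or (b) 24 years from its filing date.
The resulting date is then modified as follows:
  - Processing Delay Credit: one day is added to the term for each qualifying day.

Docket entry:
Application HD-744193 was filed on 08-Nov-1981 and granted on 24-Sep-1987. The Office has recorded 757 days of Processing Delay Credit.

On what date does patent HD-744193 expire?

(a) grant + 16 years → 24 September 2003.
(b) filing + 24 years → 8 November 2005.
Later of the two: 8 November 2005.
Processing Delay Credit: +757 days → 5 December 2007.

December 5, 2007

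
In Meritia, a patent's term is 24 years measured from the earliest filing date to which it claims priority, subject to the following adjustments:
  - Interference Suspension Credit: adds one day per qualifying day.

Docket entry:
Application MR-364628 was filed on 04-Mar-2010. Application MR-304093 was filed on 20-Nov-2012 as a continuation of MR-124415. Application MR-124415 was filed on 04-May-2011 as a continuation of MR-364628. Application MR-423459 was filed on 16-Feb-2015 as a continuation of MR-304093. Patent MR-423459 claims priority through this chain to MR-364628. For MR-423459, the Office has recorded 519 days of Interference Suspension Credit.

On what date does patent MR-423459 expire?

Earliest priority filing: 4 March 2010.
Base term: 4 March 2010 + 24 years → 4 March 2034.
Interference Suspension Credit: +519 days → 5 August 2035.

August 5, 2035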